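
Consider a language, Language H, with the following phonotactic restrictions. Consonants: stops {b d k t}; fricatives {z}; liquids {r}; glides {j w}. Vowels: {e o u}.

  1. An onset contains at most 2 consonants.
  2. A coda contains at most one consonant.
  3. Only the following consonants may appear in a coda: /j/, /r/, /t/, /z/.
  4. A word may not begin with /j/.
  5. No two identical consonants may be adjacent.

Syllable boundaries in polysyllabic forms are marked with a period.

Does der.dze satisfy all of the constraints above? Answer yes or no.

der.dze — σ1 onset /d/, coda /r/ ok; σ2 onset /dz/ (2C), coda /∅/ ok → well-formed

yes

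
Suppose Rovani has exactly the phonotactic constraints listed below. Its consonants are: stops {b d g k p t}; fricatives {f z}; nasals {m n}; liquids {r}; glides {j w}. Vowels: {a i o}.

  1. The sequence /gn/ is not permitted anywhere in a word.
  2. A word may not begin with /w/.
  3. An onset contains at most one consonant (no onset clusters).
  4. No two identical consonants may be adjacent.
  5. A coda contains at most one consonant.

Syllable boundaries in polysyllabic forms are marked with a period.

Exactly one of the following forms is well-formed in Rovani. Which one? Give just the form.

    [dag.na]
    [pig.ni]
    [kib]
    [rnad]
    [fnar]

[kib]

[dag.na] — violates constraint 1: contains banned sequence /gn/ → ill-formed
[pig.ni] — violates constraint 1: contains banned sequence /gn/ → ill-formed
[kib] — σ1 onset /k/, coda /b/ ok → well-formed
[rnad] — violates constraint 3: syllable 1 onset /rn/ has 2 consonants (> 1) → ill-formed
[fnar] — violates constraint 3: syllable 1 onset /fn/ has 2 consonants (> 1) → ill-formed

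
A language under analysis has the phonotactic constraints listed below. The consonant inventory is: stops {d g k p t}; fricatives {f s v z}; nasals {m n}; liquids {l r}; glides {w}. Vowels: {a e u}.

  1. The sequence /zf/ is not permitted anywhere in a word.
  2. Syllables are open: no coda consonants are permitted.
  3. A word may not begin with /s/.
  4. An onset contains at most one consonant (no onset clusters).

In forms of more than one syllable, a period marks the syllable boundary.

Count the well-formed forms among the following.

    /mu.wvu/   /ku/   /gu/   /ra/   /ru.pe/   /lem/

/mu.wvu/ — violates constraint 4: syllable 2 onset /wv/ has 2 consonants (> 1) → ill-formed
/ku/ — σ1 onset /k/, coda /∅/ ok → well-formed
/gu/ — σ1 onset /g/, coda /∅/ ok → well-formed
/ra/ — σ1 onset /r/, coda /∅/ ok → well-formed
/ru.pe/ — σ1 onset /r/, coda /∅/ ok; σ2 onset /p/, coda /∅/ ok → well-formed
/lem/ — violates constraint 2: syllable 1 coda /m/ has 1 consonant (> 0) → ill-formed
Well-formed: /ku/, /gu/, /ra/, /ru.pe/ → 4.

4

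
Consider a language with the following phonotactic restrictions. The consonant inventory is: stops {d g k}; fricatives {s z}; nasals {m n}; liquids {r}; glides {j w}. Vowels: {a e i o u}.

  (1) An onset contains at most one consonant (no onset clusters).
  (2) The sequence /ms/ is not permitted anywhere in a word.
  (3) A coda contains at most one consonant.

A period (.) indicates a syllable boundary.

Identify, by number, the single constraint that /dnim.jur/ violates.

1

/dnim.jur/: syllable 1 onset /dn/ has 2 consonants (> 1).
This is a violation of constraint 1: "An onset contains at most one consonant (no onset clusters)."
The remaining constraints (2, 3) are satisfied.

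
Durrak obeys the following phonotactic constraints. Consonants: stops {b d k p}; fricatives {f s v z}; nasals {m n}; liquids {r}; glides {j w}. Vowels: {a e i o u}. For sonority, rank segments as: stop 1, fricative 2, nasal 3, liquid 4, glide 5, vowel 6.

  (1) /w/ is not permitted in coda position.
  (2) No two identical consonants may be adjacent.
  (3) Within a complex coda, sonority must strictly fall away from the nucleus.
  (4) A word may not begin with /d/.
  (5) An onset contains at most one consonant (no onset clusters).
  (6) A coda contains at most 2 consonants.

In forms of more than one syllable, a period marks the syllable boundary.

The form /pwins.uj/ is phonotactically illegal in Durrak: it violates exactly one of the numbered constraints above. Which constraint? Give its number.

5

/pwins.uj/: syllable 1 onset /pw/ has 2 consonants (> 1).
This is a violation of constraint 5: "An onset contains at most one consonant (no onset clusters)."
The remaining constraints (1, 2, 3, 4, 6) are satisfied.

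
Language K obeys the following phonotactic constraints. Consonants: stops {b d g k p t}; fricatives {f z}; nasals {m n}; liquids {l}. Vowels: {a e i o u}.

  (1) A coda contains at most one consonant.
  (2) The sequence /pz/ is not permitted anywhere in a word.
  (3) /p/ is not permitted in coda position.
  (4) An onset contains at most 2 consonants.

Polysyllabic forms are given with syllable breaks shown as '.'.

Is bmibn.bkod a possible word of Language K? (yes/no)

bmibn.bkod — violates constraint 1: syllable 1 coda /bn/ has 2 consonants (> 1) → not permitted

no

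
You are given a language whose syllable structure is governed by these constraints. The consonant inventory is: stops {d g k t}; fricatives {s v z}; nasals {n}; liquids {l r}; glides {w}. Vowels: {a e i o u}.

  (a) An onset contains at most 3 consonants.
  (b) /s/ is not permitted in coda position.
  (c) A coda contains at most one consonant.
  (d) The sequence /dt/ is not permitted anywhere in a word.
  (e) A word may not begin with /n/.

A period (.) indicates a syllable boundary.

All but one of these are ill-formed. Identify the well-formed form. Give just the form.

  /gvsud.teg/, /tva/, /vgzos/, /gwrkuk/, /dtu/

/gvsud.teg/ — violates constraint (d): contains banned sequence /dt/ → ill-formed
/tva/ — σ1 onset /tv/ (2C), coda /∅/ ok → well-formed
/vgzos/ — violates constraint (b): syllable 1 coda contains /s/ → ill-formed
/gwrkuk/ — violates constraint (a): syllable 1 onset /gwrk/ has 4 consonants (> 3) → ill-formed
/dtu/ — violates constraint (d): contains banned sequence /dt/ → ill-formed

/tva/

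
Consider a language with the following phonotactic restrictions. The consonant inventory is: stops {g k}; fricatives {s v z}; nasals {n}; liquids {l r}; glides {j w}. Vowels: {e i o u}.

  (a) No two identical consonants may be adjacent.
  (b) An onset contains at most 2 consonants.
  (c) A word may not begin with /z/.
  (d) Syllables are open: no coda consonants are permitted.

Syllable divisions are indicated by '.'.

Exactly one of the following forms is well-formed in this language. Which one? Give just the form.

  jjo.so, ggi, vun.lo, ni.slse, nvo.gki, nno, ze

nvo.gki

jjo.so — violates constraint (a): adjacent identical consonants /jj/ → ill-formed
ggi — violates constraint (a): adjacent identical consonants /gg/ → ill-formed
vun.lo — violates constraint (d): syllable 1 coda /n/ has 1 consonant (> 0) → ill-formed
ni.slse — violates constraint (b): syllable 2 onset /sls/ has 3 consonants (> 2) → ill-formed
nvo.gki — σ1 onset /nv/ (2C), coda /∅/ ok; σ2 onset /gk/ (2C), coda /∅/ ok → well-formed
nno — violates constraint (a): adjacent identical consonants /nn/ → ill-formed
ze — violates constraint (c): word begins with /z/ → ill-formed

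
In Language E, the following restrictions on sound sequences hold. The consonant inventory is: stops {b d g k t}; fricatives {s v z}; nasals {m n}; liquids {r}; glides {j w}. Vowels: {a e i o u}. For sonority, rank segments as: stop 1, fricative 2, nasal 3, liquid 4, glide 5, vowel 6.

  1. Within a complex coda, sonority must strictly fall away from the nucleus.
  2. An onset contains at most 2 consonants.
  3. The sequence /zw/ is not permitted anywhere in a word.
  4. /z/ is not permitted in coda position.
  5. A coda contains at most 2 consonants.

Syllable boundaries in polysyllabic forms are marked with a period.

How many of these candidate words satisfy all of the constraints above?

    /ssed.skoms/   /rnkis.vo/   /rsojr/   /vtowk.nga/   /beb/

4

/ssed.skoms/ — σ1 onset /ss/ (2C), coda /d/ ok; σ2 onset /sk/ (2C), coda /ms/ (3→2 falls) ok → permitted
/rnkis.vo/ — violates constraint 2: syllable 1 onset /rnk/ has 3 consonants (> 2) → not permitted
/rsojr/ — σ1 onset /rs/ (2C), coda /jr/ (5→4 falls) ok → permitted
/vtowk.nga/ — σ1 onset /vt/ (2C), coda /wk/ (5→1 falls) ok; σ2 onset /ng/ (2C), coda /∅/ ok → permitted
/beb/ — σ1 onset /b/, coda /b/ ok → permitted
Permitted: /ssed.skoms/, /rsojr/, /vtowk.nga/, /beb/ → 4.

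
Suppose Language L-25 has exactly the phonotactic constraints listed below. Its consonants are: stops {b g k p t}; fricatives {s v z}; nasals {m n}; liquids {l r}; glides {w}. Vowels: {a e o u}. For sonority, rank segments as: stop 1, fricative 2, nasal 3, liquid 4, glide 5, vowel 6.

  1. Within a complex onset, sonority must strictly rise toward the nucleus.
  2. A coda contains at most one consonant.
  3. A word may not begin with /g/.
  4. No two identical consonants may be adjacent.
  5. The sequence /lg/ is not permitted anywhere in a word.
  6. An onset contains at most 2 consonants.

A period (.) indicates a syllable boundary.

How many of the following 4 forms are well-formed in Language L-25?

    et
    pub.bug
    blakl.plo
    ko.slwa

et — σ1 onset /∅/, coda /t/ ok → well-formed
pub.bug — violates constraint 4: adjacent identical consonants /bb/ → ill-formed
blakl.plo — violates constraint 2: syllable 1 coda /kl/ has 2 consonants (> 1) → ill-formed
ko.slwa — violates constraint 6: syllable 2 onset /slw/ has 3 consonants (> 2) → ill-formed
Well-formed: et → 1.

1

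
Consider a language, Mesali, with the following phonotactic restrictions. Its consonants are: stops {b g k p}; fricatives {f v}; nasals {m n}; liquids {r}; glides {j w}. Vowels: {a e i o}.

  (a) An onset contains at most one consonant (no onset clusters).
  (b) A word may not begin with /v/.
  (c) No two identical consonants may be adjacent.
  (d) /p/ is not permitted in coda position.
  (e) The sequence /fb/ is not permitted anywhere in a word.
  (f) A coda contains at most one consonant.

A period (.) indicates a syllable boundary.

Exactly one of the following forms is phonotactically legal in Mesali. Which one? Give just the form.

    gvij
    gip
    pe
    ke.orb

gvij — violates constraint (a): syllable 1 onset /gv/ has 2 consonants (> 1) → phonotactically illegal
gip — violates constraint (d): syllable 1 coda contains /p/ → phonotactically illegal
pe — σ1 onset /p/, coda /∅/ ok → phonotactically legal
ke.orb — violates constraint (f): syllable 2 coda /rb/ has 2 consonants (> 1) → phonotactically illegal

pe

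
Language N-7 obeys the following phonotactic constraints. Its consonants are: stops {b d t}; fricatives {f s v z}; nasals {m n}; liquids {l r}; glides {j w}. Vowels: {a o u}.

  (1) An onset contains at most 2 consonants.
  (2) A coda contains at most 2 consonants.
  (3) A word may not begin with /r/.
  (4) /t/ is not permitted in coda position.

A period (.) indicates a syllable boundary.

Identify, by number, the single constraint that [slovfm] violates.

2

[slovfm]: syllable 1 coda /vfm/ has 3 consonants (> 2).
This is a violation of constraint 2: "A coda contains at most 2 consonants."
The remaining constraints (1, 3, 4) are satisfied.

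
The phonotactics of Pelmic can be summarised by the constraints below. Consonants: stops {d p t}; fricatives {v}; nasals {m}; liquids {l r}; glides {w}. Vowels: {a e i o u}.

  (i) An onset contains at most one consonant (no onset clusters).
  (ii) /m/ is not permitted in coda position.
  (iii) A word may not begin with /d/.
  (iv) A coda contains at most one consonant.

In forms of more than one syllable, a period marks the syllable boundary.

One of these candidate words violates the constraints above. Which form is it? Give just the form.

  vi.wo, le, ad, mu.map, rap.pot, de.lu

de.lu

vi.wo — σ1 onset /v/, coda /∅/ ok; σ2 onset /w/, coda /∅/ ok → permitted
le — σ1 onset /l/, coda /∅/ ok → permitted
ad — σ1 onset /∅/, coda /d/ ok → permitted
mu.map — σ1 onset /m/, coda /∅/ ok; σ2 onset /m/, coda /p/ ok → permitted
rap.pot — σ1 onset /r/, coda /p/ ok; σ2 onset /p/, coda /t/ ok → permitted
de.lu — violates constraint (iii): word begins with /d/ → not permitted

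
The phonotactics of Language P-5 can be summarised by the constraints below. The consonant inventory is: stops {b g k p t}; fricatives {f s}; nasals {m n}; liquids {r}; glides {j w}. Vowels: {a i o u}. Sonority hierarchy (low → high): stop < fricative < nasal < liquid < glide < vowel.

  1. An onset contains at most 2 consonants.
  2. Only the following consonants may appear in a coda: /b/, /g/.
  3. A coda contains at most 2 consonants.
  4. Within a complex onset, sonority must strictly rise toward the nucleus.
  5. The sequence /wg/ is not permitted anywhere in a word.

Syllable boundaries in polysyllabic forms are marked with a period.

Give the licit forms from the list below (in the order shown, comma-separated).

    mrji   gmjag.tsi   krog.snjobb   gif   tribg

tribg

mrji — violates constraint 1: syllable 1 onset /mrj/ has 3 consonants (> 2) → illicit
gmjag.tsi — violates constraint 1: syllable 1 onset /gmj/ has 3 consonants (> 2) → illicit
krog.snjobb — violates constraint 1: syllable 2 onset /snj/ has 3 consonants (> 2) → illicit
gif — violates constraint 2: syllable 1 coda contains /f/, which is not a licensed coda consonant → illicit
tribg — σ1 onset /tr/ (1→4 rises), coda /bg/ (2C) ok → licit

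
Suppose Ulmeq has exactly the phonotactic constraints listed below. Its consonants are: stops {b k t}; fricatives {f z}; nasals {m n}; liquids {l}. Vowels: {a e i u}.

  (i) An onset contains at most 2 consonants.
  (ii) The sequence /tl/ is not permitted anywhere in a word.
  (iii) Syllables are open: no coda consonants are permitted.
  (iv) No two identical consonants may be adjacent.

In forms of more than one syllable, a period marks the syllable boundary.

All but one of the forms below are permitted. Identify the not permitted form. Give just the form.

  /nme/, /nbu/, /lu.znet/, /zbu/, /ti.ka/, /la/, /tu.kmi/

/lu.znet/

/nme/ — σ1 onset /nm/ (2C), coda /∅/ ok → permitted
/nbu/ — σ1 onset /nb/ (2C), coda /∅/ ok → permitted
/lu.znet/ — violates constraint (iii): syllable 2 coda /t/ has 1 consonant (> 0) → not permitted
/zbu/ — σ1 onset /zb/ (2C), coda /∅/ ok → permitted
/ti.ka/ — σ1 onset /t/, coda /∅/ ok; σ2 onset /k/, coda /∅/ ok → permitted
/la/ — σ1 onset /l/, coda /∅/ ok → permitted
/tu.kmi/ — σ1 onset /t/, coda /∅/ ok; σ2 onset /km/ (2C), coda /∅/ ok → permitted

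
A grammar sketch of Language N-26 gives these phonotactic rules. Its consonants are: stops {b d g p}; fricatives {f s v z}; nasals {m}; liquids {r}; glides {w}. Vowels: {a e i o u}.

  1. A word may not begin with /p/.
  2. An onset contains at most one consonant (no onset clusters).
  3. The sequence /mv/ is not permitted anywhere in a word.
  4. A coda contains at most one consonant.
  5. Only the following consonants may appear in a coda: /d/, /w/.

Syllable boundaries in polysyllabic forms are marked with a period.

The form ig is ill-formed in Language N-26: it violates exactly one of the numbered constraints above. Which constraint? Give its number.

5

ig: syllable 1 coda contains /g/, which is not a licensed coda consonant.
This is a violation of constraint 5: "Only the following consonants may appear in a coda: /d/, /w/."
The remaining constraints (1, 2, 3, 4) are satisfied.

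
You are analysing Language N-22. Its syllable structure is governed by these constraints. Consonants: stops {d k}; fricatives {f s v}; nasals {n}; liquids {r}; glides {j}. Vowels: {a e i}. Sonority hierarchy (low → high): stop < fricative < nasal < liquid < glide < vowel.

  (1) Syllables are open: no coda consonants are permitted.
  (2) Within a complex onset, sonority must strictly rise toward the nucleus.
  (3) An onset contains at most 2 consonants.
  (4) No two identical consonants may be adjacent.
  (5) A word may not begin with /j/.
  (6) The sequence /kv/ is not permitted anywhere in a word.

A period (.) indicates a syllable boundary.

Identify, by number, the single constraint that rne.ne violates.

rne.ne: syllable 1 onset /rn/: /r/ (liquid, 4) → /n/ (nasal, 3) does not rise.
This is a violation of constraint 2: "Within a complex onset, sonority must strictly rise toward the nucleus."
The remaining constraints (1, 3, 4, 5, 6) are satisfied.

2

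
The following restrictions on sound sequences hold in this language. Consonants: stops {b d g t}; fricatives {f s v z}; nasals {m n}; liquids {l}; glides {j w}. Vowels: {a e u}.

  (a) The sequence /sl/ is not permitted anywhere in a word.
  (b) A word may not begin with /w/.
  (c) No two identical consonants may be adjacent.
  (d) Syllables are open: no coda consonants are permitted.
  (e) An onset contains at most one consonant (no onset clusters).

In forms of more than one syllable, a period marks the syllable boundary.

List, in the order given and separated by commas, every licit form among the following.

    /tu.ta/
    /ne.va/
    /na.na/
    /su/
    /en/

/tu.ta/, /ne.va/, /na.na/, /su/

/tu.ta/ — σ1 onset /t/, coda /∅/ ok; σ2 onset /t/, coda /∅/ ok → licit
/ne.va/ — σ1 onset /n/, coda /∅/ ok; σ2 onset /v/, coda /∅/ ok → licit
/na.na/ — σ1 onset /n/, coda /∅/ ok; σ2 onset /n/, coda /∅/ ok → licit
/su/ — σ1 onset /s/, coda /∅/ ok → licit
/en/ — violates constraint (d): syllable 1 coda /n/ has 1 consonant (> 0) → illicit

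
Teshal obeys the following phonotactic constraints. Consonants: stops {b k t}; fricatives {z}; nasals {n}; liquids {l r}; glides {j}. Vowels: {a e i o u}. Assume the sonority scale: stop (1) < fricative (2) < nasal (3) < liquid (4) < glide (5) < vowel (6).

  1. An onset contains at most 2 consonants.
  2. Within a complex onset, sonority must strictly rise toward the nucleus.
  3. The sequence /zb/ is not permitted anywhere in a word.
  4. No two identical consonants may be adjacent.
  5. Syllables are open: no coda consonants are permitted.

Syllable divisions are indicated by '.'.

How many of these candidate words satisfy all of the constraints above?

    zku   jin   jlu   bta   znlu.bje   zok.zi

0

zku — violates constraint 2: syllable 1 onset /zk/: /z/ (fricative, 2) → /k/ (stop, 1) does not rise → illicit
jin — violates constraint 5: syllable 1 coda /n/ has 1 consonant (> 0) → illicit
jlu — violates constraint 2: syllable 1 onset /jl/: /j/ (glide, 5) → /l/ (liquid, 4) does not rise → illicit
bta — violates constraint 2: syllable 1 onset /bt/: /b/ (stop, 1) → /t/ (stop, 1) does not rise → illicit
znlu.bje — violates constraint 1: syllable 1 onset /znl/ has 3 consonants (> 2) → illicit
zok.zi — violates constraint 5: syllable 1 coda /k/ has 1 consonant (> 0) → illicit
No form is licit → 0.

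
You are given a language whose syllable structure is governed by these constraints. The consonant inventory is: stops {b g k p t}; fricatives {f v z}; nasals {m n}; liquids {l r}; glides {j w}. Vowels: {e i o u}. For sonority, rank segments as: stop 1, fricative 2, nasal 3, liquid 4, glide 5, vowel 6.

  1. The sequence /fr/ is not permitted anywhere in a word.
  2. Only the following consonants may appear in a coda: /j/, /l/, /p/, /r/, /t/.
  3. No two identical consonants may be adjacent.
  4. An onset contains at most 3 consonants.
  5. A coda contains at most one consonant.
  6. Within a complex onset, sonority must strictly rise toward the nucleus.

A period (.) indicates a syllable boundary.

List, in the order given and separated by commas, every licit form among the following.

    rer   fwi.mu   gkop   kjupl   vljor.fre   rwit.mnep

rer, fwi.mu

rer — σ1 onset /r/, coda /r/ ok → licit
fwi.mu — σ1 onset /fw/ (2→5 rises), coda /∅/ ok; σ2 onset /m/, coda /∅/ ok → licit
gkop — violates constraint 6: syllable 1 onset /gk/: /g/ (stop, 1) → /k/ (stop, 1) does not rise → illicit
kjupl — violates constraint 5: syllable 1 coda /pl/ has 2 consonants (> 1) → illicit
vljor.fre — violates constraint 1: contains banned sequence /fr/ → illicit
rwit.mnep — violates constraint 6: syllable 2 onset /mn/: /m/ (nasal, 3) → /n/ (nasal, 3) does not rise → illicit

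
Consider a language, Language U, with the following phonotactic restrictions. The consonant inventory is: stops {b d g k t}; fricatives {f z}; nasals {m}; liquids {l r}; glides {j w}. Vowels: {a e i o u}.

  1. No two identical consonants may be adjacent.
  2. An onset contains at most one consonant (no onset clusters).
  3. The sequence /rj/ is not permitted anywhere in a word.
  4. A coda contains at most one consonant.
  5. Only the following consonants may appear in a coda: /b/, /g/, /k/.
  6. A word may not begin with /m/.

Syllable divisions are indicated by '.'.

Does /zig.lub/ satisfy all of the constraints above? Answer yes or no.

yes

/zig.lub/ — σ1 onset /z/, coda /g/ ok; σ2 onset /l/, coda /b/ ok → well-formed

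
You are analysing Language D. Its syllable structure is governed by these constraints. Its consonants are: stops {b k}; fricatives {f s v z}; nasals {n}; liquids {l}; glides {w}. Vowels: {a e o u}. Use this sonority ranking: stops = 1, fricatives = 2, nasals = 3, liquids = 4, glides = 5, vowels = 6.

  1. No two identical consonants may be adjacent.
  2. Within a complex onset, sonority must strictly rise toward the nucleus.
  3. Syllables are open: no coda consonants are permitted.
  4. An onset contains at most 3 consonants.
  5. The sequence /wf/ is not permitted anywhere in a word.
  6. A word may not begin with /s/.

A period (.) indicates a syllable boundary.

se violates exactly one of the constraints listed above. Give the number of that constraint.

se: word begins with /s/.
This is a violation of constraint 6: "A word may not begin with /s/."
The remaining constraints (1, 2, 3, 4, 5) are satisfied.

6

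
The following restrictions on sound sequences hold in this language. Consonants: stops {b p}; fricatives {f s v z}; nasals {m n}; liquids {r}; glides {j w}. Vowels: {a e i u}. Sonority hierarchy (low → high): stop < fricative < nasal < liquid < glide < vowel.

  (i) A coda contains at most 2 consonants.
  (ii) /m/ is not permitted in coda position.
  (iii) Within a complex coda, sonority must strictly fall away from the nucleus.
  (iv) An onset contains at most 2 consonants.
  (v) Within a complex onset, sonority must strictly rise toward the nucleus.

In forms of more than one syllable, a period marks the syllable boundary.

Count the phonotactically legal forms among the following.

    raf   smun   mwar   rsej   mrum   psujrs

3

raf — σ1 onset /r/, coda /f/ ok → phonotactically legal
smun — σ1 onset /sm/ (2→3 rises), coda /n/ ok → phonotactically legal
mwar — σ1 onset /mw/ (3→5 rises), coda /r/ ok → phonotactically legal
rsej — violates constraint (v): syllable 1 onset /rs/: /r/ (liquid, 4) → /s/ (fricative, 2) does not rise → phonotactically illegal
mrum — violates constraint (ii): syllable 1 coda contains /m/ → phonotactically illegal
psujrs — violates constraint (i): syllable 1 coda /jrs/ has 3 consonants (> 2) → phonotactically illegal
Phonotactically legal: raf, smun, mwar → 3.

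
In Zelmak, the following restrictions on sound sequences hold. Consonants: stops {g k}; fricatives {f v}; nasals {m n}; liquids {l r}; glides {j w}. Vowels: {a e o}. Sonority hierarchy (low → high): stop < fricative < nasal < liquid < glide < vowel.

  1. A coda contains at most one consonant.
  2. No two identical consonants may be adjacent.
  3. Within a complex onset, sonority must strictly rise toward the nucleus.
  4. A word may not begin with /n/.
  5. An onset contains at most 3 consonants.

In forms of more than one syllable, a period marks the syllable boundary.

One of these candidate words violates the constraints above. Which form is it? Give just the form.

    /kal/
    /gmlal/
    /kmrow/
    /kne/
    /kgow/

/kal/ — σ1 onset /k/, coda /l/ ok → permitted
/gmlal/ — σ1 onset /gml/ (1→3→4 rises), coda /l/ ok → permitted
/kmrow/ — σ1 onset /kmr/ (1→3→4 rises), coda /w/ ok → permitted
/kne/ — σ1 onset /kn/ (1→3 rises), coda /∅/ ok → permitted
/kgow/ — violates constraint 3: syllable 1 onset /kg/: /k/ (stop, 1) → /g/ (stop, 1) does not rise → not permitted

/kgow/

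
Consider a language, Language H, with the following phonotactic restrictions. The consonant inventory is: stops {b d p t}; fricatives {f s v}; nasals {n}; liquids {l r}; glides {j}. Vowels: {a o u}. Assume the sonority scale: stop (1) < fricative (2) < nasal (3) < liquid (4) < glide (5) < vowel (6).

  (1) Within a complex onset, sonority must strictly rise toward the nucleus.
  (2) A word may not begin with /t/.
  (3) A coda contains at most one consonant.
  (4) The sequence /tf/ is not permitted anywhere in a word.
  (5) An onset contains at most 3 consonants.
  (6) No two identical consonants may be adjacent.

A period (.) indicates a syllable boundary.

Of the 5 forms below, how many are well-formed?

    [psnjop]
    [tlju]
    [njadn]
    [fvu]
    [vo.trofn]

0

[psnjop] — violates constraint 5: syllable 1 onset /psnj/ has 4 consonants (> 3) → ill-formed
[tlju] — violates constraint 2: word begins with /t/ → ill-formed
[njadn] — violates constraint 3: syllable 1 coda /dn/ has 2 consonants (> 1) → ill-formed
[fvu] — violates constraint 1: syllable 1 onset /fv/: /f/ (fricative, 2) → /v/ (fricative, 2) does not rise → ill-formed
[vo.trofn] — violates constraint 3: syllable 2 coda /fn/ has 2 consonants (> 1) → ill-formed
No form is well-formed → 0.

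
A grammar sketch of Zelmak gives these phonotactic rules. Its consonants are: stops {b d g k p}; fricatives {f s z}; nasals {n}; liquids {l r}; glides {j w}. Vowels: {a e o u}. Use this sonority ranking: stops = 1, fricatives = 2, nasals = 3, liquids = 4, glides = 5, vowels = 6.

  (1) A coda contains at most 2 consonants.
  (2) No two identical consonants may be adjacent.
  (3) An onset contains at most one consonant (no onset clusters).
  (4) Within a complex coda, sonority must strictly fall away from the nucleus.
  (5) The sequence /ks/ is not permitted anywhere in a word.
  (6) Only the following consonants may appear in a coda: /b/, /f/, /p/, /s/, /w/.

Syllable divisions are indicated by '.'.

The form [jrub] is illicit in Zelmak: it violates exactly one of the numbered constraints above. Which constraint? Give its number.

3

[jrub]: syllable 1 onset /jr/ has 2 consonants (> 1).
This is a violation of constraint 3: "An onset contains at most one consonant (no onset clusters)."
The remaining constraints (1, 2, 4, 5, 6) are satisfied.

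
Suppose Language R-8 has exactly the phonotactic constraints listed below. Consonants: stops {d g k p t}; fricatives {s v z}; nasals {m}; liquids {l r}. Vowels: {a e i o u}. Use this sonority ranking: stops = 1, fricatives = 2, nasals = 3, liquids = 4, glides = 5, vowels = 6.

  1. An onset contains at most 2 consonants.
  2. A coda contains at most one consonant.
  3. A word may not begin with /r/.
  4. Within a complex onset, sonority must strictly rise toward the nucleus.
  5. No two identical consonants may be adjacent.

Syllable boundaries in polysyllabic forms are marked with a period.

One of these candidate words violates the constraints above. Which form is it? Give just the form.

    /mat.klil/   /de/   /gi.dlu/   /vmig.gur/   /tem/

/mat.klil/ — σ1 onset /m/, coda /t/ ok; σ2 onset /kl/ (1→4 rises), coda /l/ ok → phonotactically legal
/de/ — σ1 onset /d/, coda /∅/ ok → phonotactically legal
/gi.dlu/ — σ1 onset /g/, coda /∅/ ok; σ2 onset /dl/ (1→4 rises), coda /∅/ ok → phonotactically legal
/vmig.gur/ — violates constraint 5: adjacent identical consonants /gg/ → phonotactically illegal
/tem/ — σ1 onset /t/, coda /m/ ok → phonotactically legal

/vmig.gur/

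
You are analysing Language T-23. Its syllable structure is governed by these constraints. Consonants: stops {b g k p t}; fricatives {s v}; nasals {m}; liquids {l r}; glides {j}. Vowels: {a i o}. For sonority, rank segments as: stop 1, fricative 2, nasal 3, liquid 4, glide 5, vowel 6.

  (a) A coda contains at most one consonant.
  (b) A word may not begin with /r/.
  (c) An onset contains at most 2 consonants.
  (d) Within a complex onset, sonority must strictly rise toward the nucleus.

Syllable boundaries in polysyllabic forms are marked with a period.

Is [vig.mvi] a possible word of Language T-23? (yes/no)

[vig.mvi] — violates constraint (d): syllable 2 onset /mv/: /m/ (nasal, 3) → /v/ (fricative, 2) does not rise → ill-formed

no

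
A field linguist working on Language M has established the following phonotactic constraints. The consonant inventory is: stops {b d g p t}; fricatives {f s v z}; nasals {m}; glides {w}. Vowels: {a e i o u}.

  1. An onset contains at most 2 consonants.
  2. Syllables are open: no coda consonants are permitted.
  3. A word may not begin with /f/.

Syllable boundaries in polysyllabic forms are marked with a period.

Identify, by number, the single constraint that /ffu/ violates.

/ffu/: word begins with /f/.
This is a violation of constraint 3: "A word may not begin with /f/."
The remaining constraints (1, 2) are satisfied.

3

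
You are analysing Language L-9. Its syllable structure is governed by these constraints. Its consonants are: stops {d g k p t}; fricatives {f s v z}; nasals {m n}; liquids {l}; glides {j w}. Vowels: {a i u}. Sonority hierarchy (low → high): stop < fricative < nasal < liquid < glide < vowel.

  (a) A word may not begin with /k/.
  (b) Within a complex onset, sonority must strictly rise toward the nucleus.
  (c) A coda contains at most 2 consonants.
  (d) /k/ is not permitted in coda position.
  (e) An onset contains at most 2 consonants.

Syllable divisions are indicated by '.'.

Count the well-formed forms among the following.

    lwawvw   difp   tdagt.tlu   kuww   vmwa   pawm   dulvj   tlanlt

2

lwawvw — violates constraint (c): syllable 1 coda /wvw/ has 3 consonants (> 2) → ill-formed
difp — σ1 onset /d/, coda /fp/ (2C) ok → well-formed
tdagt.tlu — violates constraint (b): syllable 1 onset /td/: /t/ (stop, 1) → /d/ (stop, 1) does not rise → ill-formed
kuww — violates constraint (a): word begins with /k/ → ill-formed
vmwa — violates constraint (e): syllable 1 onset /vmw/ has 3 consonants (> 2) → ill-formed
pawm — σ1 onset /p/, coda /wm/ (2C) ok → well-formed
dulvj — violates constraint (c): syllable 1 coda /lvj/ has 3 consonants (> 2) → ill-formed
tlanlt — violates constraint (c): syllable 1 coda /nlt/ has 3 consonants (> 2) → ill-formed
Well-formed: difp, pawm → 2.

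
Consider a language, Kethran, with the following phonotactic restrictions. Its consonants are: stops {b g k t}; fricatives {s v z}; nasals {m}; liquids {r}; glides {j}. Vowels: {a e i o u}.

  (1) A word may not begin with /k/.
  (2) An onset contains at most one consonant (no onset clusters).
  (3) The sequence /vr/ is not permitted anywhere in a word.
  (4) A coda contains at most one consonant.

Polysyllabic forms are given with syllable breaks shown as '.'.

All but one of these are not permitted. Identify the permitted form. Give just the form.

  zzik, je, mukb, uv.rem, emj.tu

je

zzik — violates constraint 2: syllable 1 onset /zz/ has 2 consonants (> 1) → not permitted
je — σ1 onset /j/, coda /∅/ ok → permitted
mukb — violates constraint 4: syllable 1 coda /kb/ has 2 consonants (> 1) → not permitted
uv.rem — violates constraint 3: contains banned sequence /vr/ → not permitted
emj.tu — violates constraint 4: syllable 1 coda /mj/ has 2 consonants (> 1) → not permitted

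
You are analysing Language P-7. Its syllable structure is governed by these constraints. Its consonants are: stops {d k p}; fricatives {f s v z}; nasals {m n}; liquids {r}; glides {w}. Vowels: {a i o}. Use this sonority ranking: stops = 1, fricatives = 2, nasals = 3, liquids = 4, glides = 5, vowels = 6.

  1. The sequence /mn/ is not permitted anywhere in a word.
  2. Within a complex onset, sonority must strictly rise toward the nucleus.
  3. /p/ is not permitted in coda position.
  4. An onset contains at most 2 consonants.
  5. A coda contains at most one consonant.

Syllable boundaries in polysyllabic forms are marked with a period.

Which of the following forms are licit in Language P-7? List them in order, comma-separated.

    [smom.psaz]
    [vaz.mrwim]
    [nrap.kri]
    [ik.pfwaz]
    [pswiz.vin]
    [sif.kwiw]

[smom.psaz] — σ1 onset /sm/ (2→3 rises), coda /m/ ok; σ2 onset /ps/ (1→2 rises), coda /z/ ok → licit
[vaz.mrwim] — violates constraint 4: syllable 2 onset /mrw/ has 3 consonants (> 2) → illicit
[nrap.kri] — violates constraint 3: syllable 1 coda contains /p/ → illicit
[ik.pfwaz] — violates constraint 4: syllable 2 onset /pfw/ has 3 consonants (> 2) → illicit
[pswiz.vin] — violates constraint 4: syllable 1 onset /psw/ has 3 consonants (> 2) → illicit
[sif.kwiw] — σ1 onset /s/, coda /f/ ok; σ2 onset /kw/ (1→5 rises), coda /w/ ok → licit

[smom.psaz], [sif.kwiw]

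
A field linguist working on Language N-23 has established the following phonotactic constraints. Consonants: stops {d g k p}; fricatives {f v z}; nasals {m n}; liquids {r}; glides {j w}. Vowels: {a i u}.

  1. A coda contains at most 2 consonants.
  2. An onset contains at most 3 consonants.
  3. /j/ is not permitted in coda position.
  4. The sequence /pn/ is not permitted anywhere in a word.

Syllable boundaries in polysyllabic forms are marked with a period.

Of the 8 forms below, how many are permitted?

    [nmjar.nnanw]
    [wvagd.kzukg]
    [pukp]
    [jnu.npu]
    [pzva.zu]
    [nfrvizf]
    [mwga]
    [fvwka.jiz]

[nmjar.nnanw] — σ1 onset /nmj/ (3C), coda /r/ ok; σ2 onset /nn/ (2C), coda /nw/ (2C) ok → permitted
[wvagd.kzukg] — σ1 onset /wv/ (2C), coda /gd/ (2C) ok; σ2 onset /kz/ (2C), coda /kg/ (2C) ok → permitted
[pukp] — σ1 onset /p/, coda /kp/ (2C) ok → permitted
[jnu.npu] — σ1 onset /jn/ (2C), coda /∅/ ok; σ2 onset /np/ (2C), coda /∅/ ok → permitted
[pzva.zu] — σ1 onset /pzv/ (3C), coda /∅/ ok; σ2 onset /z/, coda /∅/ ok → permitted
[nfrvizf] — violates constraint 2: syllable 1 onset /nfrv/ has 4 consonants (> 3) → not permitted
[mwga] — σ1 onset /mwg/ (3C), coda /∅/ ok → permitted
[fvwka.jiz] — violates constraint 2: syllable 1 onset /fvwk/ has 4 consonants (> 3) → not permitted
Permitted: [nmjar.nnanw], [wvagd.kzukg], [pukp], [jnu.npu], [pzva.zu], [mwga] → 6.

6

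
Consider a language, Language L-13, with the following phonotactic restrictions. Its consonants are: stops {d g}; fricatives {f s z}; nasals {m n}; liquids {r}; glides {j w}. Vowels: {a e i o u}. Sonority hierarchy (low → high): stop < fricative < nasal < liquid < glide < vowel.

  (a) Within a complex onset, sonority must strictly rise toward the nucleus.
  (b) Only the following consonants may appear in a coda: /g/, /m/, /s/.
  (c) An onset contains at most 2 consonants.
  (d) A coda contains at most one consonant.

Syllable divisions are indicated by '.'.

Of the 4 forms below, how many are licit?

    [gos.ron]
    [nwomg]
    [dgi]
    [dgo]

0

[gos.ron] — violates constraint (b): syllable 2 coda contains /n/, which is not a licensed coda consonant → illicit
[nwomg] — violates constraint (d): syllable 1 coda /mg/ has 2 consonants (> 1) → illicit
[dgi] — violates constraint (a): syllable 1 onset /dg/: /d/ (stop, 1) → /g/ (stop, 1) does not rise → illicit
[dgo] — violates constraint (a): syllable 1 onset /dg/: /d/ (stop, 1) → /g/ (stop, 1) does not rise → illicit
No form is licit → 0.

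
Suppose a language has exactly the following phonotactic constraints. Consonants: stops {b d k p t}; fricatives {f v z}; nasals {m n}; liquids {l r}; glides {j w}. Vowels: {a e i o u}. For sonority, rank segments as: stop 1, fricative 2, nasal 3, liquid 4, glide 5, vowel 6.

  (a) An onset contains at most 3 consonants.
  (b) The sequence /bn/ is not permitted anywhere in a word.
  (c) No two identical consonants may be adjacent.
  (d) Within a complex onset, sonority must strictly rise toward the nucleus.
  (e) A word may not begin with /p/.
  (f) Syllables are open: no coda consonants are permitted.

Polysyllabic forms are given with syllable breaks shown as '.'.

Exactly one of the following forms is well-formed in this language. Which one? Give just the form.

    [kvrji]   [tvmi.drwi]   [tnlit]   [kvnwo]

[tvmi.drwi]

[kvrji] — violates constraint (a): syllable 1 onset /kvrj/ has 4 consonants (> 3) → ill-formed
[tvmi.drwi] — σ1 onset /tvm/ (1→2→3 rises), coda /∅/ ok; σ2 onset /drw/ (1→4→5 rises), coda /∅/ ok → well-formed
[tnlit] — violates constraint (f): syllable 1 coda /t/ has 1 consonant (> 0) → ill-formed
[kvnwo] — violates constraint (a): syllable 1 onset /kvnw/ has 4 consonants (> 3) → ill-formed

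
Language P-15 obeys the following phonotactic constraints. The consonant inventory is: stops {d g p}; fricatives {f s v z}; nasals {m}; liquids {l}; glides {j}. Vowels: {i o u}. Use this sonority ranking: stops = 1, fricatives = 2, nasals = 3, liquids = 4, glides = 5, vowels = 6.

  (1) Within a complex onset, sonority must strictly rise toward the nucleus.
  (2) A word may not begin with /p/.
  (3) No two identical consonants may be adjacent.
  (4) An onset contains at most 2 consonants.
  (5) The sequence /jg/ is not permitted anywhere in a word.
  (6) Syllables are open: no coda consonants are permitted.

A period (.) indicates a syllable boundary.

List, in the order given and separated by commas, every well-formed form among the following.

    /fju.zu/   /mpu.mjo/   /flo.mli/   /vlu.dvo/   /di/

/fju.zu/, /flo.mli/, /vlu.dvo/, /di/

/fju.zu/ — σ1 onset /fj/ (2→5 rises), coda /∅/ ok; σ2 onset /z/, coda /∅/ ok → well-formed
/mpu.mjo/ — violates constraint 1: syllable 1 onset /mp/: /m/ (nasal, 3) → /p/ (stop, 1) does not rise → ill-formed
/flo.mli/ — σ1 onset /fl/ (2→4 rises), coda /∅/ ok; σ2 onset /ml/ (3→4 rises), coda /∅/ ok → well-formed
/vlu.dvo/ — σ1 onset /vl/ (2→4 rises), coda /∅/ ok; σ2 onset /dv/ (1→2 rises), coda /∅/ ok → well-formed
/di/ — σ1 onset /d/, coda /∅/ ok → well-formed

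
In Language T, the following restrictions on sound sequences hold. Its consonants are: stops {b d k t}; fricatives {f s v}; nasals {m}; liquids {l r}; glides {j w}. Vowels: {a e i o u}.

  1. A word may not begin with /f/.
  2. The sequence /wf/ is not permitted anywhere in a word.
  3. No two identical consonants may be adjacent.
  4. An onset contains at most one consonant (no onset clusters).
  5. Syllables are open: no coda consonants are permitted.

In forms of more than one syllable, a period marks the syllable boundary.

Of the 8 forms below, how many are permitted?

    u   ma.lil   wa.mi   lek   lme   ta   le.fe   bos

u — σ1 onset /∅/, coda /∅/ ok → permitted
ma.lil — violates constraint 5: syllable 2 coda /l/ has 1 consonant (> 0) → not permitted
wa.mi — σ1 onset /w/, coda /∅/ ok; σ2 onset /m/, coda /∅/ ok → permitted
lek — violates constraint 5: syllable 1 coda /k/ has 1 consonant (> 0) → not permitted
lme — violates constraint 4: syllable 1 onset /lm/ has 2 consonants (> 1) → not permitted
ta — σ1 onset /t/, coda /∅/ ok → permitted
le.fe — σ1 onset /l/, coda /∅/ ok; σ2 onset /f/, coda /∅/ ok → permitted
bos — violates constraint 5: syllable 1 coda /s/ has 1 consonant (> 0) → not permitted
Permitted: u, wa.mi, ta, le.fe → 4.

4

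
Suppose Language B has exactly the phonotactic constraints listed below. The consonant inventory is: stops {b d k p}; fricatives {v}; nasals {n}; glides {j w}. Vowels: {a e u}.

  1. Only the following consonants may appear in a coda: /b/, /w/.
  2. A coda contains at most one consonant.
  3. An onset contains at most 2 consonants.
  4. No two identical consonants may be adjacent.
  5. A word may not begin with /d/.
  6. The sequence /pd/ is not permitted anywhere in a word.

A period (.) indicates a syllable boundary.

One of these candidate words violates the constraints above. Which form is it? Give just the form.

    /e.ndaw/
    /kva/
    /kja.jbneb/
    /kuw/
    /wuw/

/e.ndaw/ — σ1 onset /∅/, coda /∅/ ok; σ2 onset /nd/ (2C), coda /w/ ok → licit
/kva/ — σ1 onset /kv/ (2C), coda /∅/ ok → licit
/kja.jbneb/ — violates constraint 3: syllable 2 onset /jbn/ has 3 consonants (> 2) → illicit
/kuw/ — σ1 onset /k/, coda /w/ ok → licit
/wuw/ — σ1 onset /w/, coda /w/ ok → licit

/kja.jbneb/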